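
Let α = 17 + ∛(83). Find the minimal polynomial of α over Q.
m_α(x) = x^3 - 51x^2 + 867x - 4996

Set β = α - 17 = ∛(83), so β^3 = 83. Then (α - 17)^3 - 83 = 0, i.e. α is a root of g(x) = (x - 17)^3 - 83 = x^3 - 51x^2 + 867x - 4996. Since g(x) = h(x - 17) where h(x) = x^3 - 83, and h is irreducible over Q (because 83 is not a perfect cube, so h has no rational root, and a monic cubic with no rational root is irreducible), g is also irreducible (irreducibility is preserved under the substitution x → x - 17). Hence m_α(x) = x^3 - 51x^2 + 867x - 4996.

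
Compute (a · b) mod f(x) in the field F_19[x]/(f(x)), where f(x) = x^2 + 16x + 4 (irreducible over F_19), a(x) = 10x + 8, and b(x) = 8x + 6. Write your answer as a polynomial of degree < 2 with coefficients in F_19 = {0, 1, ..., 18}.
a · b ≡ 3x + 13 (mod f(x))

Multiply in F_19[x]: a(x)·b(x) = (10x + 8)·(8x + 6) = 4x^2 + 10x + 10. This has degree ≥ 2, so divide by f(x) over F_19: 4x^2 + 10x + 10 = (4)·(x^2 + 16x + 4) + (3x + 13). Hence a·b ≡ 3x + 13 (mod f). (F_19[x]/(f) is a field with 19^2 = 361 elements since f is irreducible of degree 2.)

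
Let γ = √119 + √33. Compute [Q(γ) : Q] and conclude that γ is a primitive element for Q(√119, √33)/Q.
[Q(γ) : Q] = 4 (equivalently, Q(γ) = Q(√119, √33))

Obviously Q(γ) ⊆ Q(√119, √33), and [Q(√119, √33):Q] = 4 (since 119, 33 are distinct squarefree integers > 1 with 3927 not a perfect square). To show equality we compute the minimal polynomial of γ. From γ = √119 + √33: γ^2 = 119 + 2√(3927) + 33 = 152 + 2√(3927), so γ^2 - 152 = 2√(3927); squaring, (γ^2 - 152)^2 = 4·3927, i.e. γ^4 - 304γ^2 + 23104 - 15708 = 0, i.e. γ^4 - 304γ^2 + 7396 = 0. So γ is a root of x^4 - 304x^2 + 7396. This polynomial is irreducible over Q: it has no rational root (each ±√119 ± √33 is irrational), and any factorization into two quadratics over Q would force √(3927) ∈ Q (pairing opposite roots) or √119, √33 ∈ Q (other pairings), all impossible. Hence [Q(γ):Q] = 4 = [Q(√119, √33):Q], so Q(γ) = Q(√119, √33).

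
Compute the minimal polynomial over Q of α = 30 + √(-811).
m_α(x) = x^2 - 60x + 1711

From α - 30 = √(-811), squaring gives (α - 30)^2 = -811, i.e. α^2 - 60α + 900 = -811, so α^2 - 60α + 1711 = 0. The discriminant of x^2 - 60x + 1711 is (-60)^2 - 4·(1711) = 3600 - 6844 = -3244, and 4·(-811) is not a perfect square in Q since -811 is squarefree and ≠ 1. Hence x^2 - 60x + 1711 is irreducible over Q and is the minimal polynomial of α.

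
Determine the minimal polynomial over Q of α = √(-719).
m_α(x) = x^2 + 719

α satisfies α^2 + 719 = 0, so x^2 + 719 annihilates α. Since d = -719 is squarefree and ≠ 1, it is not a perfect square in Q, so x^2 + 719 has no rational root and is therefore irreducible over Q (a degree-2 polynomial over a field is irreducible iff it has no root). Hence m_α(x) = x^2 + 719.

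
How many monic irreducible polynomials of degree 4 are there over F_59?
There are 3028470 monic irreducible polynomials of degree 4 over F_59

Each element of F_{59^4} that lies in no proper subfield is a root of exactly one monic irreducible of degree 4 over F_59, and each such polynomial has 4 distinct roots in F_{59^4}. By Möbius inversion the count is N_59(4) = (1/4) Σ_{d|4} μ(4/d) · 59^d = (1/4)(μ(4)·59^1 + μ(2)·59^2 + μ(1)·59^4) = 12113880/4 = 3028470.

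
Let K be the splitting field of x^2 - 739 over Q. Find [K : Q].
[K : Q] = 2

f(x) = x^2 - 739 factors as (x - √739)(x + √739). The splitting field is K = Q(√739). Since 739 is squarefree and > 1, it is not a perfect square, so x^2 - 739 is irreducible over Q and [Q(√739) : Q] = 2. Hence [K : Q] = 2.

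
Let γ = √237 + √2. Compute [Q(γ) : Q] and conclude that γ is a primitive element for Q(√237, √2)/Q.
[Q(γ) : Q] = 4 (equivalently, Q(γ) = Q(√237, √2))

Obviously Q(γ) ⊆ Q(√237, √2), and [Q(√237, √2):Q] = 4 (since 237, 2 are distinct squarefree integers > 1 with 474 not a perfect square). To show equality we compute the minimal polynomial of γ. From γ = √237 + √2: γ^2 = 237 + 2√(474) + 2 = 239 + 2√(474), so γ^2 - 239 = 2√(474); squaring, (γ^2 - 239)^2 = 4·474, i.e. γ^4 - 478γ^2 + 57121 - 1896 = 0, i.e. γ^4 - 478γ^2 + 55225 = 0. So γ is a root of x^4 - 478x^2 + 55225. This polynomial is irreducible over Q: it has no rational root (each ±√237 ± √2 is irrational), and any factorization into two quadratics over Q would force √(474) ∈ Q (pairing opposite roots) or √237, √2 ∈ Q (other pairings), all impossible. Hence [Q(γ):Q] = 4 = [Q(√237, √2):Q], so Q(γ) = Q(√237, √2).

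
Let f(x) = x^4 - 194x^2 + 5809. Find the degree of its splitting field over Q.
[K : Q] = 4

Solving the quadratic in x^2: x^2 = (194 ± √(194^2 - 4·5809))/2 = (194 ± √14400)/2 = (194 ± 120)/2, giving x^2 = 157 or x^2 = 37. So f(x) = (x^2 - 157)(x^2 - 37) and the roots of f are ±√157, ±√37. Hence the splitting field is K = Q(√157, √37). Since 157 and 37 are distinct squarefree integers > 1, their product 5809 is not a perfect square, so √37 ∉ Q(√157). By the tower law [K:Q] = [Q(√157,√37):Q(√157)] · [Q(√157):Q] = 2 · 2 = 4.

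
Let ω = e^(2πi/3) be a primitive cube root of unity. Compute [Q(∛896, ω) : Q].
[Q(∛896, ω) : Q] = 6

[Q(∛896):Q] = 3 (min poly x^3 - 896, irreducible since 896 is not a perfect cube). [Q(ω):Q] = 2 (min poly x^2 + x + 1). Since Q(∛896) ⊂ R and ω ∉ R, we have ω ∉ Q(∛896), so x^2 + x + 1 remains irreducible over Q(∛896) and [Q(∛896, ω) : Q(∛896)] = 2. By the tower law, [Q(∛896, ω) : Q] = 3 · 2 = 6. (In fact Q(∛896, ω) is the splitting field of x^3 - 896 over Q.)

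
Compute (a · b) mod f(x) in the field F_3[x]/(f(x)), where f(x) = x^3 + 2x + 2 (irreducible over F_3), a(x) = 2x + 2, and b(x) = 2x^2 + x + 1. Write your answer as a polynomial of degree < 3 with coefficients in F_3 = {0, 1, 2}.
a · b ≡ 2x (mod f(x))

Multiply in F_3[x]: a(x)·b(x) = (2x + 2)·(2x^2 + x + 1) = x^3 + x + 2. This has degree ≥ 3, so divide by f(x) over F_3: x^3 + x + 2 = (1)·(x^3 + 2x + 2) + (2x). Hence a·b ≡ 2x (mod f). (F_3[x]/(f) is a field with 3^3 = 27 elements since f is irreducible of degree 3.)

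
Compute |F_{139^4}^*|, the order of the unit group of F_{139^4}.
|F_{139^4}^*| = 373301040

F_{139^4} has 139^4 = 373301041 elements; its multiplicative group consists of all nonzero elements, so |F_{139^4}^*| = 373301041 - 1 = 373301040. (It is cyclic since any finite subgroup of the multiplicative group of a field is cyclic.)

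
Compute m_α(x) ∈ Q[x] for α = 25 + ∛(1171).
m_α(x) = x^3 - 75x^2 + 1875x - 16796

Set β = α - 25 = ∛(1171), so β^3 = 1171. Then (α - 25)^3 - 1171 = 0, i.e. α is a root of g(x) = (x - 25)^3 - 1171 = x^3 - 75x^2 + 1875x - 16796. Since g(x) = h(x - 25) where h(x) = x^3 - 1171, and h is irreducible over Q (because 1171 is not a perfect cube, so h has no rational root, and a monic cubic with no rational root is irreducible), g is also irreducible (irreducibility is preserved under the substitution x → x - 25). Hence m_α(x) = x^3 - 75x^2 + 1875x - 16796.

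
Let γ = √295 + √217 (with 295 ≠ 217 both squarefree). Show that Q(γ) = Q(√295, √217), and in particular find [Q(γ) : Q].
[Q(γ) : Q] = 4 (equivalently, Q(γ) = Q(√295, √217))

Obviously Q(γ) ⊆ Q(√295, √217), and [Q(√295, √217):Q] = 4 (since 295, 217 are distinct squarefree integers > 1 with 64015 not a perfect square). To show equality we compute the minimal polynomial of γ. From γ = √295 + √217: γ^2 = 295 + 2√(64015) + 217 = 512 + 2√(64015), so γ^2 - 512 = 2√(64015); squaring, (γ^2 - 512)^2 = 4·64015, i.e. γ^4 - 1024γ^2 + 262144 - 256060 = 0, i.e. γ^4 - 1024γ^2 + 6084 = 0. So γ is a root of x^4 - 1024x^2 + 6084. This polynomial is irreducible over Q: it has no rational root (each ±√295 ± √217 is irrational), and any factorization into two quadratics over Q would force √(64015) ∈ Q (pairing opposite roots) or √295, √217 ∈ Q (other pairings), all impossible. Hence [Q(γ):Q] = 4 = [Q(√295, √217):Q], so Q(γ) = Q(√295, √217).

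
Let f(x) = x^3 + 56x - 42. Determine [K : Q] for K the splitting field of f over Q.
[K : Q] = 6

By the rational root test, any rational root of the monic integer polynomial f(x) = x^3 + 56x - 42 must be an integer dividing the constant term -42, i.e. one of ±{1, 2, 3, 6, 7, 14, 21, 42}. Evaluating: f(1) = 15, f(-1) = -99, f(2) = 78, f(-2) = -162, f(3) = 153, f(-3) = -237, f(6) = 510, f(-6) = -594, f(7) = 693, f(-7) = -777, f(14) = 3486, f(-14) = -3570, f(21) = 10395, f(-21) = -10479, f(42) = 76398, f(-42) = -76482; none is 0, so f has no rational root and is therefore irreducible over Q (a cubic with no linear factor over a field is irreducible). For an irreducible cubic, the Galois group is A_3 or S_3 according as the discriminant disc(f) = -4a^3 - 27b^2 = -4·(56)^3 - 27·(-42)^2 = -750092 is or is not a square in Q. Here disc(f) = -750092 is not a perfect square in Q, so the Galois group of f over Q is not contained in A_3 and must be all of S_3. The splitting field has degree |S_3| = 6 over Q, so [K : Q] = 6.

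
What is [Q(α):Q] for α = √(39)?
[Q(α):Q] = 2

[Q(α):Q] equals the degree of the minimal polynomial of α. Here α^2 = 39 and x^2 - 39 is irreducible (d = 39 is squarefree, ≠ 1, hence not a square), so deg(m_α) = 2. Thus [Q(α):Q] = 2.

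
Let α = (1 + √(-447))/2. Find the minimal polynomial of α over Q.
m_α(x) = x^2 - x + 112

From 2α - 1 = √(-447), squaring gives (2α - 1)^2 = -447, i.e. 4α^2 - 4α + 1 = -447, so α^2 - α + (1 + 447)/4 = 0. Since -447 ≡ 1 (mod 4), (1 + 447)/4 = 112 ∈ Z. The polynomial x^2 - x + 112 has discriminant 1 - 4·(112) = -447, which is not a perfect square in Q (d = -447 is squarefree and ≠ 1), so x^2 - x + 112 is irreducible over Q. It is the minimal polynomial of α.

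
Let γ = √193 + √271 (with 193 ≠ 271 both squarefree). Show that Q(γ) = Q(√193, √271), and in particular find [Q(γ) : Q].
[Q(γ) : Q] = 4 (equivalently, Q(γ) = Q(√193, √271))

Obviously Q(γ) ⊆ Q(√193, √271), and [Q(√193, √271):Q] = 4 (since 193, 271 are distinct squarefree integers > 1 with 52303 not a perfect square). To show equality we compute the minimal polynomial of γ. From γ = √193 + √271: γ^2 = 193 + 2√(52303) + 271 = 464 + 2√(52303), so γ^2 - 464 = 2√(52303); squaring, (γ^2 - 464)^2 = 4·52303, i.e. γ^4 - 928γ^2 + 215296 - 209212 = 0, i.e. γ^4 - 928γ^2 + 6084 = 0. So γ is a root of x^4 - 928x^2 + 6084. This polynomial is irreducible over Q: it has no rational root (each ±√193 ± √271 is irrational), and any factorization into two quadratics over Q would force √(52303) ∈ Q (pairing opposite roots) or √193, √271 ∈ Q (other pairings), all impossible. Hence [Q(γ):Q] = 4 = [Q(√193, √271):Q], so Q(γ) = Q(√193, √271).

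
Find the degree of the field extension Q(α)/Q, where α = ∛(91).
[Q(α):Q] = 3

The minimal polynomial of α is x^3 - 91, irreducible over Q since 91 is not a perfect cube (so x^3 - 91 has no rational root). Hence [Q(α):Q] = deg(m_α) = 3.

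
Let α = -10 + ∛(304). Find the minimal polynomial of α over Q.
m_α(x) = x^3 + 30x^2 + 300x + 696

Set β = α + 10 = ∛(304), so β^3 = 304. Then (α + 10)^3 - 304 = 0, i.e. α is a root of g(x) = (x + 10)^3 - 304 = x^3 + 30x^2 + 300x + 696. Since g(x) = h(x + 10) where h(x) = x^3 - 304, and h is irreducible over Q (because 304 is not a perfect cube, so h has no rational root, and a monic cubic with no rational root is irreducible), g is also irreducible (irreducibility is preserved under the substitution x → x + 10). Hence m_α(x) = x^3 + 30x^2 + 300x + 696.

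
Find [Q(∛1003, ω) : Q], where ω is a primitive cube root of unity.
[Q(∛1003, ω) : Q] = 6

[Q(∛1003):Q] = 3 (min poly x^3 - 1003, irreducible since 1003 is not a perfect cube). [Q(ω):Q] = 2 (min poly x^2 + x + 1). Since Q(∛1003) ⊂ R and ω ∉ R, we have ω ∉ Q(∛1003), so x^2 + x + 1 remains irreducible over Q(∛1003) and [Q(∛1003, ω) : Q(∛1003)] = 2. By the tower law, [Q(∛1003, ω) : Q] = 3 · 2 = 6. (In fact Q(∛1003, ω) is the splitting field of x^3 - 1003 over Q.)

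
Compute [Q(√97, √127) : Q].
[Q(√97, √127) : Q] = 4

[Q(√97):Q] = 2 (min poly x^2 - 97, irreducible since 97 is squarefree > 1). For the top step, suppose √127 ∈ Q(√97), say √127 = c + d√97 with c, d ∈ Q. Squaring: 127 = c^2 + 97d^2 + 2cd√97. Since √97 ∉ Q this forces 2cd = 0. If d = 0 then √127 = c ∈ Q, contradicting 127 squarefree > 1. If c = 0 then 127 = 97d^2, so 97·127 = (97d)^2 is a perfect square in Q — but 97·127 = 12319 is not a perfect square (since 97 and 127 are distinct squarefree integers). Contradiction. Hence √127 ∉ Q(√97), so x^2 - 127 stays irreducible over Q(√97) and [Q(√97, √127) : Q(√97)] = 2. By the tower law, [Q(√97, √127) : Q] = 2 · 2 = 4.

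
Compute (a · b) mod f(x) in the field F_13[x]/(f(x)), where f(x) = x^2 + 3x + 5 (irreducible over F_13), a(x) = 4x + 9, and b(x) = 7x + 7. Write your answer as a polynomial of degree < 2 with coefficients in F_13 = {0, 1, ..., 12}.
a · b ≡ 7x + 1 (mod f(x))

Multiply in F_13[x]: a(x)·b(x) = (4x + 9)·(7x + 7) = 2x^2 + 11. This has degree ≥ 2, so divide by f(x) over F_13: 2x^2 + 11 = (2)·(x^2 + 3x + 5) + (7x + 1). Hence a·b ≡ 7x + 1 (mod f). (F_13[x]/(f) is a field with 13^2 = 169 elements since f is irreducible of degree 2.)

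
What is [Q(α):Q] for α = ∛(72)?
[Q(α):Q] = 3

The minimal polynomial of α is x^3 - 72, irreducible over Q since 72 is not a perfect cube (so x^3 - 72 has no rational root). Hence [Q(α):Q] = deg(m_α) = 3.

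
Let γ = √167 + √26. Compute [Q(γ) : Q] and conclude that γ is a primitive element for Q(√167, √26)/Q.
[Q(γ) : Q] = 4 (equivalently, Q(γ) = Q(√167, √26))

Obviously Q(γ) ⊆ Q(√167, √26), and [Q(√167, √26):Q] = 4 (since 167, 26 are distinct squarefree integers > 1 with 4342 not a perfect square). To show equality we compute the minimal polynomial of γ. From γ = √167 + √26: γ^2 = 167 + 2√(4342) + 26 = 193 + 2√(4342), so γ^2 - 193 = 2√(4342); squaring, (γ^2 - 193)^2 = 4·4342, i.e. γ^4 - 386γ^2 + 37249 - 17368 = 0, i.e. γ^4 - 386γ^2 + 19881 = 0. So γ is a root of x^4 - 386x^2 + 19881. This polynomial is irreducible over Q: it has no rational root (each ±√167 ± √26 is irrational), and any factorization into two quadratics over Q would force √(4342) ∈ Q (pairing opposite roots) or √167, √26 ∈ Q (other pairings), all impossible. Hence [Q(γ):Q] = 4 = [Q(√167, √26):Q], so Q(γ) = Q(√167, √26).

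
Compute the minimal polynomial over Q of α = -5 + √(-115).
m_α(x) = x^2 + 10x + 140

From α + 5 = √(-115), squaring gives (α + 5)^2 = -115, i.e. α^2 + 10α + 25 = -115, so α^2 + 10α + 140 = 0. The discriminant of x^2 + 10x + 140 is (10)^2 - 4·(140) = 100 - 560 = -460, and 4·(-115) is not a perfect square in Q since -115 is squarefree and ≠ 1. Hence x^2 + 10x + 140 is irreducible over Q and is the minimal polynomial of α.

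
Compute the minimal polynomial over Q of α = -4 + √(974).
m_α(x) = x^2 + 8x - 958

From α + 4 = √(974), squaring gives (α + 4)^2 = 974, i.e. α^2 + 8α + 16 = 974, so α^2 + 8α - 958 = 0. The discriminant of x^2 + 8x - 958 is (8)^2 - 4·(-958) = 64 + 3832 = 3896, and 4·(974) is not a perfect square in Q since 974 is squarefree and ≠ 1. Hence x^2 + 8x - 958 is irreducible over Q and is the minimal polynomial of α.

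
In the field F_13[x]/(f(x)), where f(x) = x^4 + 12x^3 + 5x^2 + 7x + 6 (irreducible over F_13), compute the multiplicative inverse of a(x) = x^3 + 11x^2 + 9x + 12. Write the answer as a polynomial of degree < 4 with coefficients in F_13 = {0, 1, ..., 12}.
a(x)^(-1) ≡ 6x^3 + 7x^2 + 12x + 4 (mod f(x))

Since f is irreducible over F_13, F_13[x]/(f) is a field and a(x) ≠ 0 has an inverse. Apply the extended Euclidean algorithm to f(x) and a(x) in F_13[x]: f(x) = (x + 1)·a(x) + (11x^2 + 12x + 7);  a(x) = (6x + 11)·(11x^2 + 12x + 7) + (4x);  (11x^2 + 12x + 7) = (6x + 3)·(4x) + (7). The last nonzero remainder is the constant 7 = gcd(f, a) in F_13. Back-substituting through the division chain expresses 7 = s(x)·a(x) + t(x)·f(x) with s(x) ≡ 3x^3 + 10x^2 + 6x + 2 (mod f), so (3x^3 + 10x^2 + 6x + 2)·a(x) ≡ 7 (mod f). Multiplying by 7^(-1) ≡ 2 in F_13 gives a(x)^(-1) ≡ 2·(3x^3 + 10x^2 + 6x + 2) ≡ 6x^3 + 7x^2 + 12x + 4 (mod f). Check: (x^3 + 11x^2 + 9x + 12)·(6x^3 + 7x^2 + 12x + 4) = 6x^6 + 8x^5 + 11x^3 + 2x^2 + 11x + 9 ≡ 1 (mod x^4 + 12x^3 + 5x^2 + 7x + 6).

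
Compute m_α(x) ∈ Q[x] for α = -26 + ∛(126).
m_α(x) = x^3 + 78x^2 + 2028x + 17450

Set β = α + 26 = ∛(126), so β^3 = 126. Then (α + 26)^3 - 126 = 0, i.e. α is a root of g(x) = (x + 26)^3 - 126 = x^3 + 78x^2 + 2028x + 17450. Since g(x) = h(x + 26) where h(x) = x^3 - 126, and h is irreducible over Q (because 126 is not a perfect cube, so h has no rational root, and a monic cubic with no rational root is irreducible), g is also irreducible (irreducibility is preserved under the substitution x → x + 26). Hence m_α(x) = x^3 + 78x^2 + 2028x + 17450.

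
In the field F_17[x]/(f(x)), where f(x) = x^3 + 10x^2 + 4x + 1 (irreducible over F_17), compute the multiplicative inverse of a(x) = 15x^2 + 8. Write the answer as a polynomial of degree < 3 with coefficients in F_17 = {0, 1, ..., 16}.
a(x)^(-1) ≡ 7x^2 + 15x + 16 (mod f(x))

Since f is irreducible over F_17, F_17[x]/(f) is a field and a(x) ≠ 0 has an inverse. Apply the extended Euclidean algorithm to f(x) and a(x) in F_17[x]: f(x) = (8x + 12)·a(x) + (8x + 7);  a(x) = (4x + 5)·(8x + 7) + (7). The last nonzero remainder is the constant 7 = gcd(f, a) in F_17. Back-substituting through the division chain expresses 7 = s(x)·a(x) + t(x)·f(x) with s(x) ≡ 15x^2 + 3x + 10 (mod f), so (15x^2 + 3x + 10)·a(x) ≡ 7 (mod f). Multiplying by 7^(-1) ≡ 5 in F_17 gives a(x)^(-1) ≡ 5·(15x^2 + 3x + 10) ≡ 7x^2 + 15x + 16 (mod f). Check: (15x^2 + 8)·(7x^2 + 15x + 16) = 3x^4 + 4x^3 + 7x^2 + x + 9 ≡ 1 (mod x^3 + 10x^2 + 4x + 1).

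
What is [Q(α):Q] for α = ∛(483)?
[Q(α):Q] = 3

The minimal polynomial of α is x^3 - 483, irreducible over Q since 483 is not a perfect cube (so x^3 - 483 has no rational root). Hence [Q(α):Q] = deg(m_α) = 3.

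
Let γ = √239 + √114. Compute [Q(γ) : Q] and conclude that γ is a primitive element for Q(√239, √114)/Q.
[Q(γ) : Q] = 4 (equivalently, Q(γ) = Q(√239, √114))

Obviously Q(γ) ⊆ Q(√239, √114), and [Q(√239, √114):Q] = 4 (since 239, 114 are distinct squarefree integers > 1 with 27246 not a perfect square). To show equality we compute the minimal polynomial of γ. From γ = √239 + √114: γ^2 = 239 + 2√(27246) + 114 = 353 + 2√(27246), so γ^2 - 353 = 2√(27246); squaring, (γ^2 - 353)^2 = 4·27246, i.e. γ^4 - 706γ^2 + 124609 - 108984 = 0, i.e. γ^4 - 706γ^2 + 15625 = 0. So γ is a root of x^4 - 706x^2 + 15625. This polynomial is irreducible over Q: it has no rational root (each ±√239 ± √114 is irrational), and any factorization into two quadratics over Q would force √(27246) ∈ Q (pairing opposite roots) or √239, √114 ∈ Q (other pairings), all impossible. Hence [Q(γ):Q] = 4 = [Q(√239, √114):Q], so Q(γ) = Q(√239, √114).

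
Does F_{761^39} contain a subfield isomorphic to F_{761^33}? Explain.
No: F_{761^33} is not a subfield of F_{761^39}

F_{p^m} embeds in F_{p^n} iff m | n. Here 33 ∤ 39 (since 39 = 1·33 + 6 with remainder 6 ≠ 0), so F_{761^33} is not a subfield of F_{761^39}. Equivalently: if it were, the tower law would give 33 = [F_{761^33}:F_761] dividing [F_{761^39}:F_761] = 39, contradiction.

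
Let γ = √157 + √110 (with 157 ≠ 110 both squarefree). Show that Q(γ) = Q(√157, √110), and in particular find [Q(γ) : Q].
[Q(γ) : Q] = 4 (equivalently, Q(γ) = Q(√157, √110))

Obviously Q(γ) ⊆ Q(√157, √110), and [Q(√157, √110):Q] = 4 (since 157, 110 are distinct squarefree integers > 1 with 17270 not a perfect square). To show equality we compute the minimal polynomial of γ. From γ = √157 + √110: γ^2 = 157 + 2√(17270) + 110 = 267 + 2√(17270), so γ^2 - 267 = 2√(17270); squaring, (γ^2 - 267)^2 = 4·17270, i.e. γ^4 - 534γ^2 + 71289 - 69080 = 0, i.e. γ^4 - 534γ^2 + 2209 = 0. So γ is a root of x^4 - 534x^2 + 2209. This polynomial is irreducible over Q: it has no rational root (each ±√157 ± √110 is irrational), and any factorization into two quadratics over Q would force √(17270) ∈ Q (pairing opposite roots) or √157, √110 ∈ Q (other pairings), all impossible. Hence [Q(γ):Q] = 4 = [Q(√157, √110):Q], so Q(γ) = Q(√157, √110).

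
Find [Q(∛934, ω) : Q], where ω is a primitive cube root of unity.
[Q(∛934, ω) : Q] = 6

[Q(∛934):Q] = 3 (min poly x^3 - 934, irreducible since 934 is not a perfect cube). [Q(ω):Q] = 2 (min poly x^2 + x + 1). Since Q(∛934) ⊂ R and ω ∉ R, we have ω ∉ Q(∛934), so x^2 + x + 1 remains irreducible over Q(∛934) and [Q(∛934, ω) : Q(∛934)] = 2. By the tower law, [Q(∛934, ω) : Q] = 3 · 2 = 6. (In fact Q(∛934, ω) is the splitting field of x^3 - 934 over Q.)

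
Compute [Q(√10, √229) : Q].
[Q(√10, √229) : Q] = 4

[Q(√10):Q] = 2 (min poly x^2 - 10, irreducible since 10 is squarefree > 1). For the top step, suppose √229 ∈ Q(√10), say √229 = c + d√10 with c, d ∈ Q. Squaring: 229 = c^2 + 10d^2 + 2cd√10. Since √10 ∉ Q this forces 2cd = 0. If d = 0 then √229 = c ∈ Q, contradicting 229 squarefree > 1. If c = 0 then 229 = 10d^2, so 10·229 = (10d)^2 is a perfect square in Q — but 10·229 = 2290 is not a perfect square (since 10 and 229 are distinct squarefree integers). Contradiction. Hence √229 ∉ Q(√10), so x^2 - 229 stays irreducible over Q(√10) and [Q(√10, √229) : Q(√10)] = 2. By the tower law, [Q(√10, √229) : Q] = 2 · 2 = 4.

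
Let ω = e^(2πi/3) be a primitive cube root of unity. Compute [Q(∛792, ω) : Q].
[Q(∛792, ω) : Q] = 6

[Q(∛792):Q] = 3 (min poly x^3 - 792, irreducible since 792 is not a perfect cube). [Q(ω):Q] = 2 (min poly x^2 + x + 1). Since Q(∛792) ⊂ R and ω ∉ R, we have ω ∉ Q(∛792), so x^2 + x + 1 remains irreducible over Q(∛792) and [Q(∛792, ω) : Q(∛792)] = 2. By the tower law, [Q(∛792, ω) : Q] = 3 · 2 = 6. (In fact Q(∛792, ω) is the splitting field of x^3 - 792 over Q.)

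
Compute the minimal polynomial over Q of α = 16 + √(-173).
m_α(x) = x^2 - 32x + 429

From α - 16 = √(-173), squaring gives (α - 16)^2 = -173, i.e. α^2 - 32α + 256 = -173, so α^2 - 32α + 429 = 0. The discriminant of x^2 - 32x + 429 is (-32)^2 - 4·(429) = 1024 - 1716 = -692, and 4·(-173) is not a perfect square in Q since -173 is squarefree and ≠ 1. Hence x^2 - 32x + 429 is irreducible over Q and is the minimal polynomial of α.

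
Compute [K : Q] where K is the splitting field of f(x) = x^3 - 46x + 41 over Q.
[K : Q] = 6

By the rational root test, any rational root of the monic integer polynomial f(x) = x^3 - 46x + 41 must be an integer dividing the constant term 41, i.e. one of ±{1, 41}. Evaluating: f(1) = -4, f(-1) = 86, f(41) = 67076, f(-41) = -66994; none is 0, so f has no rational root and is therefore irreducible over Q (a cubic with no linear factor over a field is irreducible). For an irreducible cubic, the Galois group is A_3 or S_3 according as the discriminant disc(f) = -4a^3 - 27b^2 = -4·(-46)^3 - 27·(41)^2 = 343957 is or is not a square in Q. Here disc(f) = 343957 is not a perfect square in Q, so the Galois group of f over Q is not contained in A_3 and must be all of S_3. The splitting field has degree |S_3| = 6 over Q, so [K : Q] = 6.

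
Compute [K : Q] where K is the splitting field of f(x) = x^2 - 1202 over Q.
[K : Q] = 2

f(x) = x^2 - 1202 factors as (x - √1202)(x + √1202). The splitting field is K = Q(√1202). Since 1202 is squarefree and > 1, it is not a perfect square, so x^2 - 1202 is irreducible over Q and [Q(√1202) : Q] = 2. Hence [K : Q] = 2.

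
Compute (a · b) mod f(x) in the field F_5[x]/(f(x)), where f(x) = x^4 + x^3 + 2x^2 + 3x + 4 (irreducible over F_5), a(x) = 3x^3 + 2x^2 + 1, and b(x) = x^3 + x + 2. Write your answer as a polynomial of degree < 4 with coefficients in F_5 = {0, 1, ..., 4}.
a · b ≡ 4x^3 + 4x^2 + x (mod f(x))

Multiply in F_5[x]: a(x)·b(x) = (3x^3 + 2x^2 + 1)·(x^3 + x + 2) = 3x^6 + 2x^5 + 3x^4 + 4x^3 + 4x^2 + x + 2. This has degree ≥ 4, so divide by f(x) over F_5: 3x^6 + 2x^5 + 3x^4 + 4x^3 + 4x^2 + x + 2 = (3x^2 + 4x + 3)·(x^4 + x^3 + 2x^2 + 3x + 4) + (4x^3 + 4x^2 + x). Hence a·b ≡ 4x^3 + 4x^2 + x (mod f). (F_5[x]/(f) is a field with 5^4 = 625 elements since f is irreducible of degree 4.)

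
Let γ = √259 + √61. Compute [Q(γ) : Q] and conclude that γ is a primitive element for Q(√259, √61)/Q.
[Q(γ) : Q] = 4 (equivalently, Q(γ) = Q(√259, √61))

Obviously Q(γ) ⊆ Q(√259, √61), and [Q(√259, √61):Q] = 4 (since 259, 61 are distinct squarefree integers > 1 with 15799 not a perfect square). To show equality we compute the minimal polynomial of γ. From γ = √259 + √61: γ^2 = 259 + 2√(15799) + 61 = 320 + 2√(15799), so γ^2 - 320 = 2√(15799); squaring, (γ^2 - 320)^2 = 4·15799, i.e. γ^4 - 640γ^2 + 102400 - 63196 = 0, i.e. γ^4 - 640γ^2 + 39204 = 0. So γ is a root of x^4 - 640x^2 + 39204. This polynomial is irreducible over Q: it has no rational root (each ±√259 ± √61 is irrational), and any factorization into two quadratics over Q would force √(15799) ∈ Q (pairing opposite roots) or √259, √61 ∈ Q (other pairings), all impossible. Hence [Q(γ):Q] = 4 = [Q(√259, √61):Q], so Q(γ) = Q(√259, √61).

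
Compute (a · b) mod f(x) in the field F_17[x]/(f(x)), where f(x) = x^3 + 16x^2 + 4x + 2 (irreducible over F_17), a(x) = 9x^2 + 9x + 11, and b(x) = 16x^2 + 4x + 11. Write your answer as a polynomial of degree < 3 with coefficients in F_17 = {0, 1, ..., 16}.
a · b ≡ 8x^2 + 4x (mod f(x))

Multiply in F_17[x]: a(x)·b(x) = (9x^2 + 9x + 11)·(16x^2 + 4x + 11) = 8x^4 + 10x^3 + 5x^2 + 7x + 2. This has degree ≥ 3, so divide by f(x) over F_17: 8x^4 + 10x^3 + 5x^2 + 7x + 2 = (8x + 1)·(x^3 + 16x^2 + 4x + 2) + (8x^2 + 4x). Hence a·b ≡ 8x^2 + 4x (mod f). (F_17[x]/(f) is a field with 17^3 = 4913 elements since f is irreducible of degree 3.)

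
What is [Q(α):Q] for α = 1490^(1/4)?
[Q(α):Q] = 4

α is a root of x^4 - 1490. By Eisenstein's criterion at the prime p = 2 (which divides the constant term 1490 but p^2 = 4 does not, since 1490 is squarefree), x^4 - 1490 is irreducible over Q. Hence [Q(α):Q] = 4.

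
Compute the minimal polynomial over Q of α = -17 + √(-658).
m_α(x) = x^2 + 34x + 947

From α + 17 = √(-658), squaring gives (α + 17)^2 = -658, i.e. α^2 + 34α + 289 = -658, so α^2 + 34α + 947 = 0. The discriminant of x^2 + 34x + 947 is (34)^2 - 4·(947) = 1156 - 3788 = -2632, and 4·(-658) is not a perfect square in Q since -658 is squarefree and ≠ 1. Hence x^2 + 34x + 947 is irreducible over Q and is the minimal polynomial of α.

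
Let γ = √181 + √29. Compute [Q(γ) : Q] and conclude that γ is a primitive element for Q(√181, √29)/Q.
[Q(γ) : Q] = 4 (equivalently, Q(γ) = Q(√181, √29))

Obviously Q(γ) ⊆ Q(√181, √29), and [Q(√181, √29):Q] = 4 (since 181, 29 are distinct squarefree integers > 1 with 5249 not a perfect square). To show equality we compute the minimal polynomial of γ. From γ = √181 + √29: γ^2 = 181 + 2√(5249) + 29 = 210 + 2√(5249), so γ^2 - 210 = 2√(5249); squaring, (γ^2 - 210)^2 = 4·5249, i.e. γ^4 - 420γ^2 + 44100 - 20996 = 0, i.e. γ^4 - 420γ^2 + 23104 = 0. So γ is a root of x^4 - 420x^2 + 23104. This polynomial is irreducible over Q: it has no rational root (each ±√181 ± √29 is irrational), and any factorization into two quadratics over Q would force √(5249) ∈ Q (pairing opposite roots) or √181, √29 ∈ Q (other pairings), all impossible. Hence [Q(γ):Q] = 4 = [Q(√181, √29):Q], so Q(γ) = Q(√181, √29).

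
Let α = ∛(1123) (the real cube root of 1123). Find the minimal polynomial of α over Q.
m_α(x) = x^3 - 1123

α satisfies α^3 = 1123, so x^3 - 1123 annihilates α. By the rational root test, a rational root p/q (in lowest terms) of x^3 - 1123 would satisfy p^3 = 1123 q^3, forcing q = 1 and p^3 = 1123; but 1123 is not a perfect cube, contradiction. A monic cubic over Q with no rational root is irreducible (any nontrivial factorization would include a linear factor). Hence x^3 - 1123 is the minimal polynomial of α, and in particular [Q(α):Q] = 3.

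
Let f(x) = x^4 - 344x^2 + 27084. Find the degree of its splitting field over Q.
[K : Q] = 4

Solving the quadratic in x^2: x^2 = (344 ± √(344^2 - 4·27084))/2 = (344 ± √10000)/2 = (344 ± 100)/2, giving x^2 = 222 or x^2 = 122. So f(x) = (x^2 - 222)(x^2 - 122) and the roots of f are ±√222, ±√122. Hence the splitting field is K = Q(√222, √122). Since 222 and 122 are distinct squarefree integers > 1, their product 27084 is not a perfect square, so √122 ∉ Q(√222). By the tower law [K:Q] = [Q(√222,√122):Q(√222)] · [Q(√222):Q] = 2 · 2 = 4.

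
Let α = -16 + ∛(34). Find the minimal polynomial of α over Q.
m_α(x) = x^3 + 48x^2 + 768x + 4062

Set β = α + 16 = ∛(34), so β^3 = 34. Then (α + 16)^3 - 34 = 0, i.e. α is a root of g(x) = (x + 16)^3 - 34 = x^3 + 48x^2 + 768x + 4062. Since g(x) = h(x + 16) where h(x) = x^3 - 34, and h is irreducible over Q (because 34 is not a perfect cube, so h has no rational root, and a monic cubic with no rational root is irreducible), g is also irreducible (irreducibility is preserved under the substitution x → x + 16). Hence m_α(x) = x^3 + 48x^2 + 768x + 4062.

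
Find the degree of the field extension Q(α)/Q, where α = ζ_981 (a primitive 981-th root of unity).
[Q(α):Q] = 648

The minimal polynomial of ζ_981 over Q is the 981-th cyclotomic polynomial Φ_981(x), which is irreducible over Q and has degree φ(981) = 648. Hence [Q(α):Q] = φ(981) = 648.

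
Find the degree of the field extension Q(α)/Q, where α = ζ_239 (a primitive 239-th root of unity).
[Q(α):Q] = 238

The minimal polynomial of ζ_239 over Q is the 239-th cyclotomic polynomial Φ_239(x), which is irreducible over Q and has degree φ(239) = 238. Hence [Q(α):Q] = φ(239) = 238.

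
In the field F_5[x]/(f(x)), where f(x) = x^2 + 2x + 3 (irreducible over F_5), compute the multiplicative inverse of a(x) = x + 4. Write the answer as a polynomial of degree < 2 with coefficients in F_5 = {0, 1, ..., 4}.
a(x)^(-1) ≡ 4x + 2 (mod f(x))

Since f is irreducible over F_5, F_5[x]/(f) is a field and a(x) ≠ 0 has an inverse. Apply the extended Euclidean algorithm to f(x) and a(x) in F_5[x]: f(x) = (x + 3)·a(x) + (1). The last nonzero remainder is the constant 1 = gcd(f, a) in F_5. Back-substituting through the division chain expresses 1 = s(x)·a(x) + t(x)·f(x) with s(x) ≡ 4x + 2 (mod f), so a(x)^(-1) ≡ s(x) = 4x + 2 (mod f). Check: (x + 4)·(4x + 2) = 4x^2 + 3x + 3 ≡ 1 (mod x^2 + 2x + 3).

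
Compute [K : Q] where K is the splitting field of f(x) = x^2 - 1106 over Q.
[K : Q] = 2

f(x) = x^2 - 1106 factors as (x - √1106)(x + √1106). The splitting field is K = Q(√1106). Since 1106 is squarefree and > 1, it is not a perfect square, so x^2 - 1106 is irreducible over Q and [Q(√1106) : Q] = 2. Hence [K : Q] = 2.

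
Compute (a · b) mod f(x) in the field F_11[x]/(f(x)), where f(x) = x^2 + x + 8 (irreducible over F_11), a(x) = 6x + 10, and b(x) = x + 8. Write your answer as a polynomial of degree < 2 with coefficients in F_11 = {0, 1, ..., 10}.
a · b ≡ 8x + 10 (mod f(x))

Multiply in F_11[x]: a(x)·b(x) = (6x + 10)·(x + 8) = 6x^2 + 3x + 3. This has degree ≥ 2, so divide by f(x) over F_11: 6x^2 + 3x + 3 = (6)·(x^2 + x + 8) + (8x + 10). Hence a·b ≡ 8x + 10 (mod f). (F_11[x]/(f) is a field with 11^2 = 121 elements since f is irreducible of degree 2.)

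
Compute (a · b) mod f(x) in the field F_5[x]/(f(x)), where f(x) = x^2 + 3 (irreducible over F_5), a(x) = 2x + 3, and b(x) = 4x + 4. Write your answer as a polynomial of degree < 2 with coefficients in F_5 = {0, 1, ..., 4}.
a · b ≡ 3 (mod f(x))

Multiply in F_5[x]: a(x)·b(x) = (2x + 3)·(4x + 4) = 3x^2 + 2. This has degree ≥ 2, so divide by f(x) over F_5: 3x^2 + 2 = (3)·(x^2 + 3) + (3). Hence a·b ≡ 3 (mod f). (F_5[x]/(f) is a field with 5^2 = 25 elements since f is irreducible of degree 2.)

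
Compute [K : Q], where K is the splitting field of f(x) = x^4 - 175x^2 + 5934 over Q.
[K : Q] = 4

Solving the quadratic in x^2: x^2 = (175 ± √(175^2 - 4·5934))/2 = (175 ± √6889)/2 = (175 ± 83)/2, giving x^2 = 129 or x^2 = 46. So f(x) = (x^2 - 129)(x^2 - 46) and the roots of f are ±√129, ±√46. Hence the splitting field is K = Q(√129, √46). Since 129 and 46 are distinct squarefree integers > 1, their product 5934 is not a perfect square, so √46 ∉ Q(√129). By the tower law [K:Q] = [Q(√129,√46):Q(√129)] · [Q(√129):Q] = 2 · 2 = 4.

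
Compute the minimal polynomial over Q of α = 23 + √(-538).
m_α(x) = x^2 - 46x + 1067

From α - 23 = √(-538), squaring gives (α - 23)^2 = -538, i.e. α^2 - 46α + 529 = -538, so α^2 - 46α + 1067 = 0. The discriminant of x^2 - 46x + 1067 is (-46)^2 - 4·(1067) = 2116 - 4268 = -2152, and 4·(-538) is not a perfect square in Q since -538 is squarefree and ≠ 1. Hence x^2 - 46x + 1067 is irreducible over Q and is the minimal polynomial of α.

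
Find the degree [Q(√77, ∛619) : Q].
[Q(√77, ∛619) : Q] = 6

Let L = Q(√77, ∛619). Since Q(√77) ⊂ L and [Q(√77):Q] = 2, the tower law gives 2 | [L:Q]. Likewise Q(∛619) ⊂ L with [Q(∛619):Q] = 3 (because 619 is not a perfect cube), so 3 | [L:Q]. As gcd(2,3) = 1, [L:Q] is divisible by 6. Conversely L is generated over Q by √77 and ∛619, so [L:Q] ≤ 2·3 = 6. Therefore [Q(√77, ∛619) : Q] = 6.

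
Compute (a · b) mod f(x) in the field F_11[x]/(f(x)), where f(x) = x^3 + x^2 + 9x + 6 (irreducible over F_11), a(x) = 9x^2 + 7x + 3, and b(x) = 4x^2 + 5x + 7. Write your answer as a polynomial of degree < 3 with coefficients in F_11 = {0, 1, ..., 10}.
a · b ≡ 2x^2 + 10x + 8 (mod f(x))

Multiply in F_11[x]: a(x)·b(x) = (9x^2 + 7x + 3)·(4x^2 + 5x + 7) = 3x^4 + 7x^3 + 9x + 10. This has degree ≥ 3, so divide by f(x) over F_11: 3x^4 + 7x^3 + 9x + 10 = (3x + 4)·(x^3 + x^2 + 9x + 6) + (2x^2 + 10x + 8). Hence a·b ≡ 2x^2 + 10x + 8 (mod f). (F_11[x]/(f) is a field with 11^3 = 1331 elements since f is irreducible of degree 3.)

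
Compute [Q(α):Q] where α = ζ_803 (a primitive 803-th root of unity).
[Q(α):Q] = 720

The minimal polynomial of ζ_803 over Q is the 803-th cyclotomic polynomial Φ_803(x), which is irreducible over Q and has degree φ(803) = 720. Hence [Q(α):Q] = φ(803) = 720.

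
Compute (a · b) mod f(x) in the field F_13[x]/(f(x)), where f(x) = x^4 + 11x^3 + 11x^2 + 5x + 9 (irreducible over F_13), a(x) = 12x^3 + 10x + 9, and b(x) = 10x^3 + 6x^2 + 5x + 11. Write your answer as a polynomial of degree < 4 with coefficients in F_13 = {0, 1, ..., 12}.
a · b ≡ x^3 + 6x^2 + x + 9 (mod f(x))

Multiply in F_13[x]: a(x)·b(x) = (12x^3 + 10x + 9)·(10x^3 + 6x^2 + 5x + 11) = 3x^6 + 7x^5 + 4x^4 + 9x^3 + 12x + 8. This has degree ≥ 4, so divide by f(x) over F_13: 3x^6 + 7x^5 + 4x^4 + 9x^3 + 12x + 8 = (3x^2 + 10)·(x^4 + 11x^3 + 11x^2 + 5x + 9) + (x^3 + 6x^2 + x + 9). Hence a·b ≡ x^3 + 6x^2 + x + 9 (mod f). (F_13[x]/(f) is a field with 13^4 = 28561 elements since f is irreducible of degree 4.)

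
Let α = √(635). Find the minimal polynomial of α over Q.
m_α(x) = x^2 - 635

α satisfies α^2 - 635 = 0, so x^2 - 635 annihilates α. Since d = 635 is squarefree and ≠ 1, it is not a perfect square in Q, so x^2 - 635 has no rational root and is therefore irreducible over Q (a degree-2 polynomial over a field is irreducible iff it has no root). Hence m_α(x) = x^2 - 635.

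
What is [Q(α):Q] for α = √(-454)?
[Q(α):Q] = 2

[Q(α):Q] equals the degree of the minimal polynomial of α. Here α^2 = -454 and x^2 + 454 is irreducible (d = -454 is squarefree, ≠ 1, hence not a square), so deg(m_α) = 2. Thus [Q(α):Q] = 2.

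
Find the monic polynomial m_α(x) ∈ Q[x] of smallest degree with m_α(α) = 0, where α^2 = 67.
m_α(x) = x^2 - 67

α satisfies α^2 - 67 = 0, so x^2 - 67 annihilates α. Since d = 67 is squarefree and ≠ 1, it is not a perfect square in Q, so x^2 - 67 has no rational root and is therefore irreducible over Q (a degree-2 polynomial over a field is irreducible iff it has no root). Hence m_α(x) = x^2 - 67.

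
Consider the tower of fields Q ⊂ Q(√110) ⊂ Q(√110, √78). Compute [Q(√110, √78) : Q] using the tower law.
[Q(√110, √78) : Q] = 4

[Q(√110):Q] = 2 (min poly x^2 - 110, irreducible since 110 is squarefree > 1). For the top step, suppose √78 ∈ Q(√110), say √78 = c + d√110 with c, d ∈ Q. Squaring: 78 = c^2 + 110d^2 + 2cd√110. Since √110 ∉ Q this forces 2cd = 0. If d = 0 then √78 = c ∈ Q, contradicting 78 squarefree > 1. If c = 0 then 78 = 110d^2, so 110·78 = (110d)^2 is a perfect square in Q — but 110·78 = 8580 is not a perfect square (since 110 and 78 are distinct squarefree integers). Contradiction. Hence √78 ∉ Q(√110), so x^2 - 78 stays irreducible over Q(√110) and [Q(√110, √78) : Q(√110)] = 2. By the tower law, [Q(√110, √78) : Q] = 2 · 2 = 4.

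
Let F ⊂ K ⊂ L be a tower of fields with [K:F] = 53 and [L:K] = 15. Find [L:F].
[L:F] = 795

The tower law says that for any tower of field extensions F ⊂ K ⊂ L with finite degrees, [L:F] = [L:K] · [K:F]. Here this gives [L:F] = 15 · 53 = 795.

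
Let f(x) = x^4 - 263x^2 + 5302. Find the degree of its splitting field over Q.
[K : Q] = 4

Solving the quadratic in x^2: x^2 = (263 ± √(263^2 - 4·5302))/2 = (263 ± √47961)/2 = (263 ± 219)/2, giving x^2 = 22 or x^2 = 241. So f(x) = (x^2 - 22)(x^2 - 241) and the roots of f are ±√22, ±√241. Hence the splitting field is K = Q(√22, √241). Since 22 and 241 are distinct squarefree integers > 1, their product 5302 is not a perfect square, so √241 ∉ Q(√22). By the tower law [K:Q] = [Q(√22,√241):Q(√22)] · [Q(√22):Q] = 2 · 2 = 4.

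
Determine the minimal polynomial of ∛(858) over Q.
m_α(x) = x^3 - 858

α satisfies α^3 = 858, so x^3 - 858 annihilates α. By the rational root test, a rational root p/q (in lowest terms) of x^3 - 858 would satisfy p^3 = 858 q^3, forcing q = 1 and p^3 = 858; but 858 is not a perfect cube, contradiction. A monic cubic over Q with no rational root is irreducible (any nontrivial factorization would include a linear factor). Hence x^3 - 858 is the minimal polynomial of α, and in particular [Q(α):Q] = 3.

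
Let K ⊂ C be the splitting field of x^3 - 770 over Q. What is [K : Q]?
[K : Q] = 6

The roots of x^3 - 770 are ∛770, ω∛770, ω^2∛770 where ω = e^(2πi/3) is a primitive cube root of unity, so K = Q(∛770, ω). Now [Q(∛770):Q] = 3 (since 770 is not a perfect cube, x^3 - 770 is irreducible) and [Q(ω):Q] = 2. Both 2 and 3 divide [K:Q], and [K:Q] ≤ 3·2 = 6, so [K:Q] = 6. (Equivalently: Q(∛770) ⊂ R but ω ∉ R, so [K : Q(∛770)] = 2.)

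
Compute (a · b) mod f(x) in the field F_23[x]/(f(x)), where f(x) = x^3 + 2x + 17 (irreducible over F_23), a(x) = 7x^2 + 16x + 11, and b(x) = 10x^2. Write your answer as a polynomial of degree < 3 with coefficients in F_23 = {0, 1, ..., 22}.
a · b ≡ 16x^2 + 8x + 17 (mod f(x))

Multiply in F_23[x]: a(x)·b(x) = (7x^2 + 16x + 11)·(10x^2) = x^4 + 22x^3 + 18x^2. This has degree ≥ 3, so divide by f(x) over F_23: x^4 + 22x^3 + 18x^2 = (x + 22)·(x^3 + 2x + 17) + (16x^2 + 8x + 17). Hence a·b ≡ 16x^2 + 8x + 17 (mod f). (F_23[x]/(f) is a field with 23^3 = 12167 elements since f is irreducible of degree 3.)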